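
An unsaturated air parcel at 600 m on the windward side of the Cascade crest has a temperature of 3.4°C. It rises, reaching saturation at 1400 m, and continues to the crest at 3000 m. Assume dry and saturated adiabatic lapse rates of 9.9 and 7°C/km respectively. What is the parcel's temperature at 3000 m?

-15.72°C

From 600 m to 1400 m (dry): cools by 9.9 × 0.8 = 7.92°C, giving -4.52°C.
From 1400 m to 3000 m (saturated): cools by 7 × 1.6 = 11.2°C, giving -15.72°C.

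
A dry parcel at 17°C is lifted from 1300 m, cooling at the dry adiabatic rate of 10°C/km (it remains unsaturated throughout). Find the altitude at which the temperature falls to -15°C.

4500 m

Height above start = (17 − (-15)) / 10 = 3.2 km
Altitude = 1300 m + 3200 m = 4500 m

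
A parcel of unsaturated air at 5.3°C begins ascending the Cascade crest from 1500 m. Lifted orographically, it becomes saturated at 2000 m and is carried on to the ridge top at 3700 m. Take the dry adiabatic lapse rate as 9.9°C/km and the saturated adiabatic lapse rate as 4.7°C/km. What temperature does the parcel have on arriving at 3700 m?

-7.64°C

1500–2000 m, dry: Δz = 0.5 km ⇒ ΔT = -4.95°C; T = 0.35°C
2000–3700 m, saturated: Δz = 1.7 km ⇒ ΔT = -7.99°C; T = -7.64°C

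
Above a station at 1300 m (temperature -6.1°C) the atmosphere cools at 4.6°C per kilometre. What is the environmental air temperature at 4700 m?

-21.74°C

1300 → 4700 m (environmental, 4.6°C/km): ΔT = -4.6 × 3.4 = -15.64°C → T = -21.74°C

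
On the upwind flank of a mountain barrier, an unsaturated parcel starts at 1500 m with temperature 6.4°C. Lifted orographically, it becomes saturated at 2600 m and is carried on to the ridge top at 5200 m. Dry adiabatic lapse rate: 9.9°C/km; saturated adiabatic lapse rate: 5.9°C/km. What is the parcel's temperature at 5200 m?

Dry to 2600 m: -9.9 × 1.1 km = -10.89°C, so T = -4.49°C.
Saturated to 5200 m: -5.9 × 2.6 km = -15.34°C, so T = -19.83°C.

-19.83°C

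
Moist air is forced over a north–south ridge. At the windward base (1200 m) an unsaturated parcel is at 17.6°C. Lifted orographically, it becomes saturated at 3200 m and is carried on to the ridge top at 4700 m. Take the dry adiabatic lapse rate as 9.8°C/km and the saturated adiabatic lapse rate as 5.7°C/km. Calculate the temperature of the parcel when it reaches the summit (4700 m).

-10.55°C

1200 → 3200 m (dry, 9.8°C/km): ΔT = -9.8 × 2 = -19.6°C → T = -2°C
3200 → 4700 m (saturated, 5.7°C/km): ΔT = -5.7 × 1.5 = -8.55°C → T = -10.55°C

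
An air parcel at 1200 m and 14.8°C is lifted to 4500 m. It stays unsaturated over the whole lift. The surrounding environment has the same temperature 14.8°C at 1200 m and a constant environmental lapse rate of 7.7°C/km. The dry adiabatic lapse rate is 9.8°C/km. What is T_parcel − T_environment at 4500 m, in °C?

Parcel:
  From 1200 m to 4500 m (dry): cools by 9.8 × 3.3 = 32.34°C, giving -17.54°C.
Environment:
  From 1200 m to 4500 m (environment): cools by 7.7 × 3.3 = 25.41°C, giving -10.61°C.
T_parcel − T_env = -17.54 − (-10.61) = -6.93°C

-6.93°C (parcel cooler than environment)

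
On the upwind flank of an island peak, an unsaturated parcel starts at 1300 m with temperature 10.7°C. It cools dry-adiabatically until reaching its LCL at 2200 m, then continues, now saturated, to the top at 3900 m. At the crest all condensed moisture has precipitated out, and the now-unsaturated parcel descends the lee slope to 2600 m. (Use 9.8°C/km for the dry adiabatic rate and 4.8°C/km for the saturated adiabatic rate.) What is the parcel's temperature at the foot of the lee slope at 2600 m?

Dry to 2200 m: -9.8 × 0.9 km = -8.82°C, so T = 1.88°C.
Saturated to 3900 m: -4.8 × 1.7 km = -8.16°C, so T = -6.28°C.
Dry descent to 2600 m: +9.8 × 1.3 km = +12.74°C, so T = 6.46°C.

6.46°C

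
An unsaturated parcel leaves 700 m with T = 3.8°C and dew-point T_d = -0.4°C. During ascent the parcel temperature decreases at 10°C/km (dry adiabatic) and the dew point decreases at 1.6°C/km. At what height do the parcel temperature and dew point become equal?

1200 m

T and T_d converge at 10 − 1.6 = 8.4°C per km
Height above start = (3.8 − (-0.4)) / 8.4 = 0.5 km
LCL altitude = 700 m + 500 m = 1200 m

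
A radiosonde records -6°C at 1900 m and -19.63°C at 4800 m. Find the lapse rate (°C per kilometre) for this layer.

Γ = −ΔT/Δz = (-6 − (-19.63)) / (4800 − 1900) m
  = 13.63°C / 2.9 km = 4.7°C/km

4.7°C/km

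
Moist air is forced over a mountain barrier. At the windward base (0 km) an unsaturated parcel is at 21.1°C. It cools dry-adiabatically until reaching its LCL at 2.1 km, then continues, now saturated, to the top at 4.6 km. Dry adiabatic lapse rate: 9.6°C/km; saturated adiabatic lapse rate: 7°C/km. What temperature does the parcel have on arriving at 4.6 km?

0–2100 m, dry: Δz = 2.1 km ⇒ ΔT = -20.16°C; T = 0.94°C
2100–4600 m, saturated: Δz = 2.5 km ⇒ ΔT = -17.5°C; T = -16.56°C

-16.56°C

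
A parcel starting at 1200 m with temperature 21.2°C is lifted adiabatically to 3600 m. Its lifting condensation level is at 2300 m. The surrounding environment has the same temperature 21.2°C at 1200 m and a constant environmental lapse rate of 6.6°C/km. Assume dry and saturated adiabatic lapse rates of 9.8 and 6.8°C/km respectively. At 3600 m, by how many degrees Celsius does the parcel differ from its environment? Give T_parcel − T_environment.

-3.78°C (parcel cooler than environment)

Parcel:
  1200 → 2300 m (dry, 9.8°C/km): ΔT = -9.8 × 1.1 = -10.78°C → T = 10.42°C
  2300 → 3600 m (saturated, 6.8°C/km): ΔT = -6.8 × 1.3 = -8.84°C → T = 1.58°C
Environment:
  1200 → 3600 m (environment, 6.6°C/km): ΔT = -6.6 × 2.4 = -15.84°C → T = 5.36°C
T_parcel − T_env = 1.58 − 5.36 = -3.78°C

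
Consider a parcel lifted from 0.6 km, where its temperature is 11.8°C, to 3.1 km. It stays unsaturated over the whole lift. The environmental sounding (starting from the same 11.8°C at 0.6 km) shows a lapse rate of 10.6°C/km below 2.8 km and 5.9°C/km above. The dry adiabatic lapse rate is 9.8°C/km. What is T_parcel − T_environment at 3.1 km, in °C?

+0.59°C (parcel warmer than environment)

Parcel:
  600 → 3100 m (dry, 9.8°C/km): ΔT = -9.8 × 2.5 = -24.5°C → T = -12.7°C
Environment:
  600 → 2800 m (environment, lower layer, 10.6°C/km): ΔT = -10.6 × 2.2 = -23.32°C → T = -11.52°C
  2800 → 3100 m (environment, upper layer, 5.9°C/km): ΔT = -5.9 × 0.3 = -1.77°C → T = -13.29°C
T_parcel − T_env = -12.7 − (-13.29) = +0.59°C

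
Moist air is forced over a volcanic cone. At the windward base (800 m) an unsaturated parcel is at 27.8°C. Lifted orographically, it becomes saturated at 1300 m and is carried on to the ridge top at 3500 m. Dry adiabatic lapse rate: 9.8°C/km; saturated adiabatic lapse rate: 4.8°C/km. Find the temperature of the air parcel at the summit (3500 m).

800 → 1300 m (dry, 9.8°C/km): ΔT = -9.8 × 0.5 = -4.9°C → T = 22.9°C
1300 → 3500 m (saturated, 4.8°C/km): ΔT = -4.8 × 2.2 = -10.56°C → T = 12.34°C

12.34°C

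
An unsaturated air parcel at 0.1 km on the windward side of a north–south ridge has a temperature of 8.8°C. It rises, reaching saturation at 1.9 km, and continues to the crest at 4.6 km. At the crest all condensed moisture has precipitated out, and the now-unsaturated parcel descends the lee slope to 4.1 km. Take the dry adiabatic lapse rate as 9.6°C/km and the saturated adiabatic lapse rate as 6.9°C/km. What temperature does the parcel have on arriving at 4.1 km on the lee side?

Dry to 1900 m: -9.6 × 1.8 km = -17.28°C, so T = -8.48°C.
Saturated to 4600 m: -6.9 × 2.7 km = -18.63°C, so T = -27.11°C.
Dry descent to 4100 m: +9.6 × 0.5 km = +4.8°C, so T = -22.31°C.

-22.31°C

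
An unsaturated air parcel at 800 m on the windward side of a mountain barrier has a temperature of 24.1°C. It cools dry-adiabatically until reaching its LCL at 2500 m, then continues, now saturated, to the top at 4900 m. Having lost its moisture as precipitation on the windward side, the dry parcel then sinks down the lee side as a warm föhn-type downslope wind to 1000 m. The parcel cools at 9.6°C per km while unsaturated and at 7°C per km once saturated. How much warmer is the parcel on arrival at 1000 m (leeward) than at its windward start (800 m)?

From 800 m to 2500 m (dry): cools by 9.6 × 1.7 = 16.32°C, giving 7.78°C.
From 2500 m to 4900 m (saturated): cools by 7 × 2.4 = 16.8°C, giving -9.02°C.
From 4900 m to 1000 m (dry descent): warms by 9.6 × 3.9 = 37.44°C, giving 28.42°C.
Net change vs windward start: 28.42 − 24.1 = +4.32°C

+4.32°C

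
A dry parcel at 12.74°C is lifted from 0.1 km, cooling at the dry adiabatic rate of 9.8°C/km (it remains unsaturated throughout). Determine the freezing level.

Height above start = (12.74 − 0) / 9.8 = 1.3 km
Altitude = 100 m + 1300 m = 1400 m

1.4 km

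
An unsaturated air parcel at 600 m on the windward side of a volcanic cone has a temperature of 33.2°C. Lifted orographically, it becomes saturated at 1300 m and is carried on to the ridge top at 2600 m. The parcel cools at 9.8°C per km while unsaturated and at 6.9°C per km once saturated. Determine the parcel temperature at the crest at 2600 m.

600–1300 m, dry: Δz = 0.7 km ⇒ ΔT = -6.86°C; T = 26.34°C
1300–2600 m, saturated: Δz = 1.3 km ⇒ ΔT = -8.97°C; T = 17.37°C

17.37°C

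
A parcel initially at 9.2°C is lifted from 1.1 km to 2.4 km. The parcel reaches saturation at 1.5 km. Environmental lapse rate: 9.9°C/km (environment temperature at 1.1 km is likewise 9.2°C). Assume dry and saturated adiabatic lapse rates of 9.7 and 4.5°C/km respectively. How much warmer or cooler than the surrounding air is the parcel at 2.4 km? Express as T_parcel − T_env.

+4.94°C (parcel warmer than environment)

Parcel:
  Dry to 1500 m: -9.7 × 0.4 km = -3.88°C, so T = 5.32°C.
  Saturated to 2400 m: -4.5 × 0.9 km = -4.05°C, so T = 1.27°C.
Environment:
  Environment to 2400 m: -9.9 × 1.3 km = -12.87°C, so T = -3.67°C.
T_parcel − T_env = 1.27 − (-3.67) = +4.94°C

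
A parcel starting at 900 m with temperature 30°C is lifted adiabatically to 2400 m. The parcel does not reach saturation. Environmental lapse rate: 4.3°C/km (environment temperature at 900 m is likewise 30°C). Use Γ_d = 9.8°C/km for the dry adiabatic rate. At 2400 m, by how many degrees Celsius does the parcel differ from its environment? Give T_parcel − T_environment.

-8.25°C (parcel cooler than environment)

Parcel:
  Dry to 2400 m: -9.8 × 1.5 km = -14.7°C, so T = 15.3°C.
Environment:
  Environment to 2400 m: -4.3 × 1.5 km = -6.45°C, so T = 23.55°C.
T_parcel − T_env = 15.3 − 23.55 = -8.25°C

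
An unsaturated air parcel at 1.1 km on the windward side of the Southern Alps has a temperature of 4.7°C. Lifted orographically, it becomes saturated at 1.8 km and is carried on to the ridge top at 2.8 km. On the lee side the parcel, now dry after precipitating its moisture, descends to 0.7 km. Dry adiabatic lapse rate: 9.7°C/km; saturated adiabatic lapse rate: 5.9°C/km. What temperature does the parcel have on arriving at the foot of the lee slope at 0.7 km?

1100 → 1800 m (dry, 9.7°C/km): ΔT = -9.7 × 0.7 = -6.79°C → T = -2.09°C
1800 → 2800 m (saturated, 5.9°C/km): ΔT = -5.9 × 1 = -5.9°C → T = -7.99°C
2800 → 700 m (dry descent, 9.7°C/km): ΔT = +9.7 × 2.1 = +20.37°C → T = 12.38°C

12.38°C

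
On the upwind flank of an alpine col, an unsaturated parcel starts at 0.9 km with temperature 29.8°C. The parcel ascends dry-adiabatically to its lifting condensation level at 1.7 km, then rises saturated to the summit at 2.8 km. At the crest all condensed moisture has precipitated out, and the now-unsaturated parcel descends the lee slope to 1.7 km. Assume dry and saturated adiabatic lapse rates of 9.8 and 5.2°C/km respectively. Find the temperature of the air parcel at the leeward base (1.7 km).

27.02°C

From 900 m to 1700 m (dry): cools by 9.8 × 0.8 = 7.84°C, giving 21.96°C.
From 1700 m to 2800 m (saturated): cools by 5.2 × 1.1 = 5.72°C, giving 16.24°C.
From 2800 m to 1700 m (dry descent): warms by 9.8 × 1.1 = 10.78°C, giving 27.02°C.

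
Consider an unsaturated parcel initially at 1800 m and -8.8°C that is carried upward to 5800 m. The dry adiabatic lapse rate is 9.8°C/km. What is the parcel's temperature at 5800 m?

-48°C

1800 → 5800 m (dry adiabatic, 9.8°C/km): ΔT = -9.8 × 4 = -39.2°C → T = -48°C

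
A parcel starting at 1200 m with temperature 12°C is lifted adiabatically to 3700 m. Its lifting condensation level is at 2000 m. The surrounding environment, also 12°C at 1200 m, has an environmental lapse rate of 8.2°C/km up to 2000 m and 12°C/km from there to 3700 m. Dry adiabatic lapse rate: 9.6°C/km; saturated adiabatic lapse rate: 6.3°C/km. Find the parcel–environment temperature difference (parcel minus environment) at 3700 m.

+8.57°C (parcel warmer than environment)

Parcel:
  From 1200 m to 2000 m (dry): cools by 9.6 × 0.8 = 7.68°C, giving 4.32°C.
  From 2000 m to 3700 m (saturated): cools by 6.3 × 1.7 = 10.71°C, giving -6.39°C.
Environment:
  From 1200 m to 2000 m (environment, lower layer): cools by 8.2 × 0.8 = 6.56°C, giving 5.44°C.
  From 2000 m to 3700 m (environment, upper layer): cools by 12 × 1.7 = 20.4°C, giving -14.96°C.
T_parcel − T_env = -6.39 − (-14.96) = +8.57°C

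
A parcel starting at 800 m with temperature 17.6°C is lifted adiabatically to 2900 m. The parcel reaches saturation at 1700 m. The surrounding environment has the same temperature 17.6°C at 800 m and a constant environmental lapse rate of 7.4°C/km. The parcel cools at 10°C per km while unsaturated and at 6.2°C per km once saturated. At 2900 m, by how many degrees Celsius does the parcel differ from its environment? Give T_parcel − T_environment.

-0.9°C (parcel cooler than environment)

Parcel:
  800–1700 m, dry: Δz = 0.9 km ⇒ ΔT = -9°C; T = 8.6°C
  1700–2900 m, saturated: Δz = 1.2 km ⇒ ΔT = -7.44°C; T = 1.16°C
Environment:
  800–2900 m, environment: Δz = 2.1 km ⇒ ΔT = -15.54°C; T = 2.06°C
T_parcel − T_env = 1.16 − 2.06 = -0.9°C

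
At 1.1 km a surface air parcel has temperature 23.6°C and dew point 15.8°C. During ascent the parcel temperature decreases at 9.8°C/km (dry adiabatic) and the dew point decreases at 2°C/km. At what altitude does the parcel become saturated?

T and T_d converge at 9.8 − 2 = 7.8°C per km
Height above start = (23.6 − 15.8) / 7.8 = 1 km
LCL altitude = 1100 m + 1000 m = 2100 m

2.1 km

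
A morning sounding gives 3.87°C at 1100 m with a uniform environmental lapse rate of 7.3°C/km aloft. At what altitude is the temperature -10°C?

Height above start = (3.87 − (-10)) / 7.3 = 1.9 km
Altitude = 1100 m + 1900 m = 3000 m

3000 m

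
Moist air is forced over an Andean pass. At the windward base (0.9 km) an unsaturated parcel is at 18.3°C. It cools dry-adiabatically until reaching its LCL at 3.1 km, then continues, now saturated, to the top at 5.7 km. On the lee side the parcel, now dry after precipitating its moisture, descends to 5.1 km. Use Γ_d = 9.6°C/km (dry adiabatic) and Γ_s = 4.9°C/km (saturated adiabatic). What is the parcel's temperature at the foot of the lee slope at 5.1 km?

-9.8°C

900 → 3100 m (dry, 9.6°C/km): ΔT = -9.6 × 2.2 = -21.12°C → T = -2.82°C
3100 → 5700 m (saturated, 4.9°C/km): ΔT = -4.9 × 2.6 = -12.74°C → T = -15.56°C
5700 → 5100 m (dry descent, 9.6°C/km): ΔT = +9.6 × 0.6 = +5.76°C → T = -9.8°C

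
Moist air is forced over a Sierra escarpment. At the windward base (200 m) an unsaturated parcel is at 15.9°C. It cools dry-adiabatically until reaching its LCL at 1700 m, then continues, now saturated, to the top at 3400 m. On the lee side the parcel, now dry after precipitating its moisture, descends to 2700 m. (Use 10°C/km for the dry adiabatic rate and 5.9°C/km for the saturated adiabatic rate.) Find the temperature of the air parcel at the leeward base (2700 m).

Dry to 1700 m: -10 × 1.5 km = -15°C, so T = 0.9°C.
Saturated to 3400 m: -5.9 × 1.7 km = -10.03°C, so T = -9.13°C.
Dry descent to 2700 m: +10 × 0.7 km = +7°C, so T = -2.13°C.

-2.13°C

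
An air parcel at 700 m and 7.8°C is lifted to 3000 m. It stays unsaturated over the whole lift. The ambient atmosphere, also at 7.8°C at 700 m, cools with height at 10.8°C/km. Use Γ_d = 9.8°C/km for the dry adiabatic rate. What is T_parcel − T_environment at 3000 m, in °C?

Parcel:
  700 → 3000 m (dry, 9.8°C/km): ΔT = -9.8 × 2.3 = -22.54°C → T = -14.74°C
Environment:
  700 → 3000 m (environment, 10.8°C/km): ΔT = -10.8 × 2.3 = -24.84°C → T = -17.04°C
T_parcel − T_env = -14.74 − (-17.04) = +2.3°C

+2.3°C (parcel warmer than environment)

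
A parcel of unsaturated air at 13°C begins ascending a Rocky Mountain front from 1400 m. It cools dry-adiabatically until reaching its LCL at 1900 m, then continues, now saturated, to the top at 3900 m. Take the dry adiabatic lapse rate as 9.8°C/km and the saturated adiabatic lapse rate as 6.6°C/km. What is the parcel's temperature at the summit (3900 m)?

From 1400 m to 1900 m (dry): cools by 9.8 × 0.5 = 4.9°C, giving 8.1°C.
From 1900 m to 3900 m (saturated): cools by 6.6 × 2 = 13.2°C, giving -5.1°C.

-5.1°C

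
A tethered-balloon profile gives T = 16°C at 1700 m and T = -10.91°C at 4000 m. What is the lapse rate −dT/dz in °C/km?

11.7°C/km

Γ = −ΔT/Δz = (16 − (-10.91)) / (4000 − 1700) m
  = 26.91°C / 2.3 km = 11.7°C/km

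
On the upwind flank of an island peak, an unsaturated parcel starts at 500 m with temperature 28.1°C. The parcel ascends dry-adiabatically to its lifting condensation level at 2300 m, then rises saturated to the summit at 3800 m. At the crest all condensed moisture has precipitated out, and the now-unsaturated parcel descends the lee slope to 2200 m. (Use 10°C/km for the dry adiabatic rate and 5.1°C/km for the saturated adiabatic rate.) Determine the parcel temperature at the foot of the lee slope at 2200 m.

18.45°C

500 → 2300 m (dry, 10°C/km): ΔT = -10 × 1.8 = -18°C → T = 10.1°C
2300 → 3800 m (saturated, 5.1°C/km): ΔT = -5.1 × 1.5 = -7.65°C → T = 2.45°C
3800 → 2200 m (dry descent, 10°C/km): ΔT = +10 × 1.6 = +16°C → T = 18.45°C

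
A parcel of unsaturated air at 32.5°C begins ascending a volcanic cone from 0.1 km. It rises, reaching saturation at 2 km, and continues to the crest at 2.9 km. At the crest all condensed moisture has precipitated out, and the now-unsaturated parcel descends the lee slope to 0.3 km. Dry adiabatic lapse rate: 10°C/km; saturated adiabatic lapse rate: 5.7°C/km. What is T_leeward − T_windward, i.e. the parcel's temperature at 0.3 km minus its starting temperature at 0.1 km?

+1.87°C

From 100 m to 2000 m (dry): cools by 10 × 1.9 = 19°C, giving 13.5°C.
From 2000 m to 2900 m (saturated): cools by 5.7 × 0.9 = 5.13°C, giving 8.37°C.
From 2900 m to 300 m (dry descent): warms by 10 × 2.6 = 26°C, giving 34.37°C.
Net change vs windward start: 34.37 − 32.5 = +1.87°C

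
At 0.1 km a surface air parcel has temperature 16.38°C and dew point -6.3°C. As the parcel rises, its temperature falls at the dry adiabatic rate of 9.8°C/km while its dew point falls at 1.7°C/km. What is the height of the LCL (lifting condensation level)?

T and T_d converge at 9.8 − 1.7 = 8.1°C per km
Height above start = (16.38 − (-6.3)) / 8.1 = 2.8 km
LCL altitude = 100 m + 2800 m = 2900 m

2.9 km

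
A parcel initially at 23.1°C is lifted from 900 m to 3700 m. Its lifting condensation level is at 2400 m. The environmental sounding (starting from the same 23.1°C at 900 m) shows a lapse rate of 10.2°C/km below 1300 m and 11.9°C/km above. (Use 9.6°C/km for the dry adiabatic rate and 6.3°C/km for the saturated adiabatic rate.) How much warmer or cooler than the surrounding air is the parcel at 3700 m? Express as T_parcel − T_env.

Parcel:
  Dry to 2400 m: -9.6 × 1.5 km = -14.4°C, so T = 8.7°C.
  Saturated to 3700 m: -6.3 × 1.3 km = -8.19°C, so T = 0.51°C.
Environment:
  Environment, lower layer to 1300 m: -10.2 × 0.4 km = -4.08°C, so T = 19.02°C.
  Environment, upper layer to 3700 m: -11.9 × 2.4 km = -28.56°C, so T = -9.54°C.
T_parcel − T_env = 0.51 − (-9.54) = +10.05°C

+10.05°C (parcel warmer than environment)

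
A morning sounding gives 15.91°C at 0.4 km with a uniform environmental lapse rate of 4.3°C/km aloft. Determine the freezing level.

Height above start = (15.91 − 0) / 4.3 = 3.7 km
Altitude = 400 m + 3700 m = 4100 m

4.1 km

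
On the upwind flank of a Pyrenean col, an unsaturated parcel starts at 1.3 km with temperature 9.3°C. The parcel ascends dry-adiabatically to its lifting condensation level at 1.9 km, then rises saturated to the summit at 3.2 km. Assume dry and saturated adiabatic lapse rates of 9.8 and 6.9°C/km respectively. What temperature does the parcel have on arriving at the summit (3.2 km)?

-5.55°C

1300 → 1900 m (dry, 9.8°C/km): ΔT = -9.8 × 0.6 = -5.88°C → T = 3.42°C
1900 → 3200 m (saturated, 6.9°C/km): ΔT = -6.9 × 1.3 = -8.97°C → T = -5.55°C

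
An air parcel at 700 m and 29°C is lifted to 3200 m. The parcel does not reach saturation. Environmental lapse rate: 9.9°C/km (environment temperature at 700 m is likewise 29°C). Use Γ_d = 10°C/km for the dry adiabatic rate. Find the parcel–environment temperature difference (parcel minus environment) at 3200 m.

Parcel:
  700 → 3200 m (dry, 10°C/km): ΔT = -10 × 2.5 = -25°C → T = 4°C
Environment:
  700 → 3200 m (environment, 9.9°C/km): ΔT = -9.9 × 2.5 = -24.75°C → T = 4.25°C
T_parcel − T_env = 4 − 4.25 = -0.25°C

-0.25°C (parcel cooler than environment)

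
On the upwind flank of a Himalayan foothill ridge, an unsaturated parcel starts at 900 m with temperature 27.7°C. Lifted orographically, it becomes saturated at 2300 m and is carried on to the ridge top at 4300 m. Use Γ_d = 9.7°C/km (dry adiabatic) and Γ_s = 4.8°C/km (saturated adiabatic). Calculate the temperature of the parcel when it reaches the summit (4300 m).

4.52°C

From 900 m to 2300 m (dry): cools by 9.7 × 1.4 = 13.58°C, giving 14.12°C.
From 2300 m to 4300 m (saturated): cools by 4.8 × 2 = 9.6°C, giving 4.52°C.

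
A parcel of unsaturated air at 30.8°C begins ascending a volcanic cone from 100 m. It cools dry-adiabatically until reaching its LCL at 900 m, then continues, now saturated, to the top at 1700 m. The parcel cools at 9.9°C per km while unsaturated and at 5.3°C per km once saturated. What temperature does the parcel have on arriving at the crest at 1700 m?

100–900 m, dry: Δz = 0.8 km ⇒ ΔT = -7.92°C; T = 22.88°C
900–1700 m, saturated: Δz = 0.8 km ⇒ ΔT = -4.24°C; T = 18.64°C

18.64°C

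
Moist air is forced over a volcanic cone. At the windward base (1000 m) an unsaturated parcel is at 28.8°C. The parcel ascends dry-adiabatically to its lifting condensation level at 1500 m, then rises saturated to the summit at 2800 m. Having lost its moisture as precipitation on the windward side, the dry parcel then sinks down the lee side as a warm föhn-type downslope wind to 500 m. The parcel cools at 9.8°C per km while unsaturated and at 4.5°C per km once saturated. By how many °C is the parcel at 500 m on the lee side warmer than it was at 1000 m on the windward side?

1000 → 1500 m (dry, 9.8°C/km): ΔT = -9.8 × 0.5 = -4.9°C → T = 23.9°C
1500 → 2800 m (saturated, 4.5°C/km): ΔT = -4.5 × 1.3 = -5.85°C → T = 18.05°C
2800 → 500 m (dry descent, 9.8°C/km): ΔT = +9.8 × 2.3 = +22.54°C → T = 40.59°C
Net change vs windward start: 40.59 − 28.8 = +11.79°C

+11.79°C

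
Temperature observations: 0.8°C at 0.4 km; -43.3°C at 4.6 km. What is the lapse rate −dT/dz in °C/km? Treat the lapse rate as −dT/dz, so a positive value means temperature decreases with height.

10.5°C/km

Γ = −ΔT/Δz = (0.8 − (-43.3)) / (4600 − 400) m
  = 44.1°C / 4.2 km = 10.5°C/km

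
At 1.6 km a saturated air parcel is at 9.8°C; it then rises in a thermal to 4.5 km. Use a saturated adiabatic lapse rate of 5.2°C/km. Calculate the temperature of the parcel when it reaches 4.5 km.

-5.28°C

From 1600 m to 4500 m (saturated adiabatic): cools by 5.2 × 2.9 = 15.08°C, giving -5.28°C.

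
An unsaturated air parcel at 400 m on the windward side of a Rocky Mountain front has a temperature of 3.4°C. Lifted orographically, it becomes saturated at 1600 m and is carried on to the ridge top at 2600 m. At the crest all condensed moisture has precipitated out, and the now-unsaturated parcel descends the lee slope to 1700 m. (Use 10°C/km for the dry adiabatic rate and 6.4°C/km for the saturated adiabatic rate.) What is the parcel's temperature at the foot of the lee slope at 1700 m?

-6°C

Dry to 1600 m: -10 × 1.2 km = -12°C, so T = -8.6°C.
Saturated to 2600 m: -6.4 × 1 km = -6.4°C, so T = -15°C.
Dry descent to 1700 m: +10 × 0.9 km = +9°C, so T = -6°C.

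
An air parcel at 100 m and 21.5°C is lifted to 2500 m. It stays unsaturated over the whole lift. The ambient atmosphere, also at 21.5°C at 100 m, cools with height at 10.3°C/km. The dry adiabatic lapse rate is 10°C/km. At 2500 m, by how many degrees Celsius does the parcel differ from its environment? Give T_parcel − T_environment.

+0.72°C (parcel warmer than environment)

Parcel:
  From 100 m to 2500 m (dry): cools by 10 × 2.4 = 24°C, giving -2.5°C.
Environment:
  From 100 m to 2500 m (environment): cools by 10.3 × 2.4 = 24.72°C, giving -3.22°C.
T_parcel − T_env = -2.5 − (-3.22) = +0.72°C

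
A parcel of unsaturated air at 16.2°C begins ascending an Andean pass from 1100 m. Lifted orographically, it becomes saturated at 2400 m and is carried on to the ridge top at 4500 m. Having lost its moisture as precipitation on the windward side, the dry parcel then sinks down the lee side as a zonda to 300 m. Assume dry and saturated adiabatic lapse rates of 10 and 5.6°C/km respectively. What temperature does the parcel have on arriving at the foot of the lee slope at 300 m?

33.44°C

Dry to 2400 m: -10 × 1.3 km = -13°C, so T = 3.2°C.
Saturated to 4500 m: -5.6 × 2.1 km = -11.76°C, so T = -8.56°C.
Dry descent to 300 m: +10 × 4.2 km = +42°C, so T = 33.44°C.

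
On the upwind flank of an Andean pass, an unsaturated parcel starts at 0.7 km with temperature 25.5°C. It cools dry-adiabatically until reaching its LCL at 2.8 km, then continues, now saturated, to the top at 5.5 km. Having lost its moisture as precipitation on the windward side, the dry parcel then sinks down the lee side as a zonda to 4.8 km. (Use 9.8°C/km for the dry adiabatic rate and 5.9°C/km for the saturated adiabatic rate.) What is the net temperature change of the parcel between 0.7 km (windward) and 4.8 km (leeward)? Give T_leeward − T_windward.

-29.65°C

700–2800 m, dry: Δz = 2.1 km ⇒ ΔT = -20.58°C; T = 4.92°C
2800–5500 m, saturated: Δz = 2.7 km ⇒ ΔT = -15.93°C; T = -11.01°C
5500–4800 m, dry descent: Δz = 0.7 km ⇒ ΔT = +6.86°C; T = -4.15°C
Net change vs windward start: -4.15 − 25.5 = -29.65°C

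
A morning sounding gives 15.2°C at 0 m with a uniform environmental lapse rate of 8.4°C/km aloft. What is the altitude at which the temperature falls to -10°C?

3000 m

Height above start = (15.2 − (-10)) / 8.4 = 3 km
Altitude = 0 m + 3000 m = 3000 m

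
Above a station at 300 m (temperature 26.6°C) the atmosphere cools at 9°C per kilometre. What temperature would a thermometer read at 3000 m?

2.3°C

Environmental to 3000 m: -9 × 2.7 km = -24.3°C, so T = 2.3°C.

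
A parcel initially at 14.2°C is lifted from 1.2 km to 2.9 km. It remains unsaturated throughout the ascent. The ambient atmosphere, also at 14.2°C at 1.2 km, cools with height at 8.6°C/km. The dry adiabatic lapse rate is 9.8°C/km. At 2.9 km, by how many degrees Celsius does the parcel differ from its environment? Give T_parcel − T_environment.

-2.04°C (parcel cooler than environment)

Parcel:
  1200–2900 m, dry: Δz = 1.7 km ⇒ ΔT = -16.66°C; T = -2.46°C
Environment:
  1200–2900 m, environment: Δz = 1.7 km ⇒ ΔT = -14.62°C; T = -0.42°C
T_parcel − T_env = -2.46 − (-0.42) = -2.04°C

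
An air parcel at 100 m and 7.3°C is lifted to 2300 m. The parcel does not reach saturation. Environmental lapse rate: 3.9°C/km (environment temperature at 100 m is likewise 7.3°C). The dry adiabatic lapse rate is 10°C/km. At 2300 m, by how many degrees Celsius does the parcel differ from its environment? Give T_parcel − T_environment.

Parcel:
  From 100 m to 2300 m (dry): cools by 10 × 2.2 = 22°C, giving -14.7°C.
Environment:
  From 100 m to 2300 m (environment): cools by 3.9 × 2.2 = 8.58°C, giving -1.28°C.
T_parcel − T_env = -14.7 − (-1.28) = -13.42°C

-13.42°C (parcel cooler than environment)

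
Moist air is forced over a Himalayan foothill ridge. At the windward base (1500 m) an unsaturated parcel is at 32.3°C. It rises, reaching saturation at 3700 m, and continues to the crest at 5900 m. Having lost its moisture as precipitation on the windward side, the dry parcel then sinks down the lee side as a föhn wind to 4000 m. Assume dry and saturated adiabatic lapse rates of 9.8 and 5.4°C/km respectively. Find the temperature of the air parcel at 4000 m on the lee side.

17.48°C

Dry to 3700 m: -9.8 × 2.2 km = -21.56°C, so T = 10.74°C.
Saturated to 5900 m: -5.4 × 2.2 km = -11.88°C, so T = -1.14°C.
Dry descent to 4000 m: +9.8 × 1.9 km = +18.62°C, so T = 17.48°C.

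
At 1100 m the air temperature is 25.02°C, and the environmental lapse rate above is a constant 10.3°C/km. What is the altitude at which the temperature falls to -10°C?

4500 m

Height above start = (25.02 − (-10)) / 10.3 = 3.4 km
Altitude = 1100 m + 3400 m = 4500 m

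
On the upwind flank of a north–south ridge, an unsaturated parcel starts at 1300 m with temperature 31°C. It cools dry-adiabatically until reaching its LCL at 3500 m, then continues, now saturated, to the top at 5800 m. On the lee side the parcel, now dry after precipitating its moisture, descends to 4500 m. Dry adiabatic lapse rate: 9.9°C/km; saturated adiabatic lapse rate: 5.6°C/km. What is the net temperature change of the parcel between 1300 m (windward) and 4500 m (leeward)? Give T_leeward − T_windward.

1300–3500 m, dry: Δz = 2.2 km ⇒ ΔT = -21.78°C; T = 9.22°C
3500–5800 m, saturated: Δz = 2.3 km ⇒ ΔT = -12.88°C; T = -3.66°C
5800–4500 m, dry descent: Δz = 1.3 km ⇒ ΔT = +12.87°C; T = 9.21°C
Net change vs windward start: 9.21 − 31 = -21.79°C

-21.79°C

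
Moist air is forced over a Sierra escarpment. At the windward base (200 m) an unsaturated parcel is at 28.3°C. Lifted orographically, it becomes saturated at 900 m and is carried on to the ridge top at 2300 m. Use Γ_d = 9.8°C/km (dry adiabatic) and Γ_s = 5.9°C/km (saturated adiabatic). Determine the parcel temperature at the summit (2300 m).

13.18°C

200–900 m, dry: Δz = 0.7 km ⇒ ΔT = -6.86°C; T = 21.44°C
900–2300 m, saturated: Δz = 1.4 km ⇒ ΔT = -8.26°C; T = 13.18°C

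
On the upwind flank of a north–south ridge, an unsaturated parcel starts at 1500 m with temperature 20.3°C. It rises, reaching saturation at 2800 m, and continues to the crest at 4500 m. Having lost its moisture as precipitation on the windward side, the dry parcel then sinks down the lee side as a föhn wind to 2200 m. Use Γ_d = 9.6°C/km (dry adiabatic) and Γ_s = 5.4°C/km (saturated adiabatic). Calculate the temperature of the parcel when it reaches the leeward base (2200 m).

1500–2800 m, dry: Δz = 1.3 km ⇒ ΔT = -12.48°C; T = 7.82°C
2800–4500 m, saturated: Δz = 1.7 km ⇒ ΔT = -9.18°C; T = -1.36°C
4500–2200 m, dry descent: Δz = 2.3 km ⇒ ΔT = +22.08°C; T = 20.72°C

20.72°C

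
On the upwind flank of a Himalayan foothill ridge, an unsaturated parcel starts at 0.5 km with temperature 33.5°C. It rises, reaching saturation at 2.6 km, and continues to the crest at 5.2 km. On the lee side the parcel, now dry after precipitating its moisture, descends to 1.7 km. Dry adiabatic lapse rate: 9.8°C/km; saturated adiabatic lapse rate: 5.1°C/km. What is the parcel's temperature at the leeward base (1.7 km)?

Dry to 2600 m: -9.8 × 2.1 km = -20.58°C, so T = 12.92°C.
Saturated to 5200 m: -5.1 × 2.6 km = -13.26°C, so T = -0.34°C.
Dry descent to 1700 m: +9.8 × 3.5 km = +34.3°C, so T = 33.96°C.

33.96°C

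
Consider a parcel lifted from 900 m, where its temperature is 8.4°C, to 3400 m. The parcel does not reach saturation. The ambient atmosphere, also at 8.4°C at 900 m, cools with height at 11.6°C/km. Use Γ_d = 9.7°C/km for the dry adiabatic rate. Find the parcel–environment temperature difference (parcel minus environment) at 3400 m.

+4.75°C (parcel warmer than environment)

Parcel:
  900 → 3400 m (dry, 9.7°C/km): ΔT = -9.7 × 2.5 = -24.25°C → T = -15.85°C
Environment:
  900 → 3400 m (environment, 11.6°C/km): ΔT = -11.6 × 2.5 = -29°C → T = -20.6°C
T_parcel − T_env = -15.85 − (-20.6) = +4.75°C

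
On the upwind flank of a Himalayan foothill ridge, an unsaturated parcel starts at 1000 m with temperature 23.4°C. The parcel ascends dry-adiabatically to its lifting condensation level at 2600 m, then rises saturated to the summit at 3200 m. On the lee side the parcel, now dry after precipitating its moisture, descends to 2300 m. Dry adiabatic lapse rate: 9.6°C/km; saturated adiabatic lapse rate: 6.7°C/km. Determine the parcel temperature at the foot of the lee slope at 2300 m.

12.66°C

From 1000 m to 2600 m (dry): cools by 9.6 × 1.6 = 15.36°C, giving 8.04°C.
From 2600 m to 3200 m (saturated): cools by 6.7 × 0.6 = 4.02°C, giving 4.02°C.
From 3200 m to 2300 m (dry descent): warms by 9.6 × 0.9 = 8.64°C, giving 12.66°C.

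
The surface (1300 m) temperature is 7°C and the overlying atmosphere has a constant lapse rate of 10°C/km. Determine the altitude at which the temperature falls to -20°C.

4000 m

Height above start = (7 − (-20)) / 10 = 2.7 km
Altitude = 1300 m + 2700 m = 4000 m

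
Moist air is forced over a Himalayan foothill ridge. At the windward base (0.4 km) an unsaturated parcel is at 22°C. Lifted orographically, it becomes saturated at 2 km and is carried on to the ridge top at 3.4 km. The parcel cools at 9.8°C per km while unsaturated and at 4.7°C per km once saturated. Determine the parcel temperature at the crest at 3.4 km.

400–2000 m, dry: Δz = 1.6 km ⇒ ΔT = -15.68°C; T = 6.32°C
2000–3400 m, saturated: Δz = 1.4 km ⇒ ΔT = -6.58°C; T = -0.26°C

-0.26°C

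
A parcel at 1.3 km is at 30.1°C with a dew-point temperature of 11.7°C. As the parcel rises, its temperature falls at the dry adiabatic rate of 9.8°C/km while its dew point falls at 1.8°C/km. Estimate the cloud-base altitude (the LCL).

3.6 km

T and T_d converge at 9.8 − 1.8 = 8°C per km
Height above start = (30.1 − 11.7) / 8 = 2.3 km
LCL altitude = 1300 m + 2300 m = 3600 m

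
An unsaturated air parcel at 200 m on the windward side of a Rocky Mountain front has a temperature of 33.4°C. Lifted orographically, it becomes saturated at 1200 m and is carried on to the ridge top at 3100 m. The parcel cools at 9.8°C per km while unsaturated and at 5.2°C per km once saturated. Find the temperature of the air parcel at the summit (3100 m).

13.72°C

From 200 m to 1200 m (dry): cools by 9.8 × 1 = 9.8°C, giving 23.6°C.
From 1200 m to 3100 m (saturated): cools by 5.2 × 1.9 = 9.88°C, giving 13.72°C.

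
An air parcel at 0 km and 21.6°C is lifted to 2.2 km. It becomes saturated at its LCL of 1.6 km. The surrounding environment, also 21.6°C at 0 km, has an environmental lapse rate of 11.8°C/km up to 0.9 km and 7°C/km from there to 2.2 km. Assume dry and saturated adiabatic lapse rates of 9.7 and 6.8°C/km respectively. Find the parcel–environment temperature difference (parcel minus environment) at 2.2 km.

Parcel:
  From 0 m to 1600 m (dry): cools by 9.7 × 1.6 = 15.52°C, giving 6.08°C.
  From 1600 m to 2200 m (saturated): cools by 6.8 × 0.6 = 4.08°C, giving 2°C.
Environment:
  From 0 m to 900 m (environment, lower layer): cools by 11.8 × 0.9 = 10.62°C, giving 10.98°C.
  From 900 m to 2200 m (environment, upper layer): cools by 7 × 1.3 = 9.1°C, giving 1.88°C.
T_parcel − T_env = 2 − 1.88 = +0.12°C

+0.12°C (parcel warmer than environment)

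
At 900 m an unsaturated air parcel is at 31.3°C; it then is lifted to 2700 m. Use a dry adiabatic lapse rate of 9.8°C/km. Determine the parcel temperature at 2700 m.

13.66°C

Dry adiabatic to 2700 m: -9.8 × 1.8 km = -17.64°C, so T = 13.66°C.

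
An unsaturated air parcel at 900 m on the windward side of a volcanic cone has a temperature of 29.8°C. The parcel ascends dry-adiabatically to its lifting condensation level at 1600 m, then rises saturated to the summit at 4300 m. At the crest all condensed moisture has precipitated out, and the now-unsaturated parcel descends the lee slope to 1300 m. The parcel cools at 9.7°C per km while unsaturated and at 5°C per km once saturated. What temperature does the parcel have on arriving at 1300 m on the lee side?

900 → 1600 m (dry, 9.7°C/km): ΔT = -9.7 × 0.7 = -6.79°C → T = 23.01°C
1600 → 4300 m (saturated, 5°C/km): ΔT = -5 × 2.7 = -13.5°C → T = 9.51°C
4300 → 1300 m (dry descent, 9.7°C/km): ΔT = +9.7 × 3 = +29.1°C → T = 38.61°C

38.61°C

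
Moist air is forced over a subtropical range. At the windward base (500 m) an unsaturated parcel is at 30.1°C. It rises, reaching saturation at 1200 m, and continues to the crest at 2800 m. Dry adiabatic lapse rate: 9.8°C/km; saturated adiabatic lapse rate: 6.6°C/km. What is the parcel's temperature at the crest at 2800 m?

12.68°C

Dry to 1200 m: -9.8 × 0.7 km = -6.86°C, so T = 23.24°C.
Saturated to 2800 m: -6.6 × 1.6 km = -10.56°C, so T = 12.68°C.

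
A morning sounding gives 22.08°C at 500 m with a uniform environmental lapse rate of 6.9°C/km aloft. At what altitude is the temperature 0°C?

3700 m

Height above start = (22.08 − 0) / 6.9 = 3.2 km
Altitude = 500 m + 3200 m = 3700 m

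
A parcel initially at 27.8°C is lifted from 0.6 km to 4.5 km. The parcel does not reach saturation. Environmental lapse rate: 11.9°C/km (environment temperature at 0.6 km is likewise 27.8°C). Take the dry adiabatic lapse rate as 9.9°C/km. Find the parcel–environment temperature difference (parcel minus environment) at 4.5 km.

Parcel:
  From 600 m to 4500 m (dry): cools by 9.9 × 3.9 = 38.61°C, giving -10.81°C.
Environment:
  From 600 m to 4500 m (environment): cools by 11.9 × 3.9 = 46.41°C, giving -18.61°C.
T_parcel − T_env = -10.81 − (-18.61) = +7.8°C

+7.8°C (parcel warmer than environment)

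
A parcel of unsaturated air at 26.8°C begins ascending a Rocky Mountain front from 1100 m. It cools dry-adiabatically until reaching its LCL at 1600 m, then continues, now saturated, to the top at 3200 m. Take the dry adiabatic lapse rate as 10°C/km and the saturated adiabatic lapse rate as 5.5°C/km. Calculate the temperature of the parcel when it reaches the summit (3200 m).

1100 → 1600 m (dry, 10°C/km): ΔT = -10 × 0.5 = -5°C → T = 21.8°C
1600 → 3200 m (saturated, 5.5°C/km): ΔT = -5.5 × 1.6 = -8.8°C → T = 13°C

13°C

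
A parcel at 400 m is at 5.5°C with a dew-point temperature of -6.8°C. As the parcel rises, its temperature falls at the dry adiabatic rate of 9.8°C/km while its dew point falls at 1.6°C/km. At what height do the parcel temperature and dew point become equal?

1900 m

T and T_d converge at 9.8 − 1.6 = 8.2°C per km
Height above start = (5.5 − (-6.8)) / 8.2 = 1.5 km
LCL altitude = 400 m + 1500 m = 1900 m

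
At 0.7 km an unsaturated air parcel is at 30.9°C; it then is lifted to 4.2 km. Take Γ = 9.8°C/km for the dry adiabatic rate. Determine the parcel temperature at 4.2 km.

-3.4°C

Dry adiabatic to 4200 m: -9.8 × 3.5 km = -34.3°C, so T = -3.4°C.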